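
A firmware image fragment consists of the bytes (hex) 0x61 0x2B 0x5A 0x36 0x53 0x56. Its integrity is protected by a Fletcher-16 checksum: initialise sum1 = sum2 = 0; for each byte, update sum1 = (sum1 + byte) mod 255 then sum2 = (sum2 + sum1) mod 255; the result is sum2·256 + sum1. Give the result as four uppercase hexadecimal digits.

Running sums (mod 255):
  after byte 0 (0x61): sum1=97, sum2=97
  after byte 1 (0x2B): sum1=140, sum2=237
  after byte 2 (0x5A): sum1=230, sum2=212
  after byte 3 (0x36): sum1=29, sum2=241
  after byte 4 (0x53): sum1=112, sum2=98
  after byte 5 (0x56): sum1=198, sum2=41
Checksum = sum2·256 + sum1 = 41·256 + 198 = 10694 = 0x29C6.

29C6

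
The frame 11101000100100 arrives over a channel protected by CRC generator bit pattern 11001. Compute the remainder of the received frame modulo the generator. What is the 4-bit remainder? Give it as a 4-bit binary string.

0010

Modulo-2 division of 11101000100100 by 11001:
  pos 0: 11101 XOR 11001 = 00100
  pos 2: 10000 XOR 11001 = 01001
  pos 3: 10010 XOR 11001 = 01011
  pos 4: 10111 XOR 11001 = 01110
  pos 5: 11100 XOR 11001 = 00101
  pos 7: 10101 XOR 11001 = 01100
  pos 8: 11000 XOR 11001 = 00001
Remainder = 0010 (nonzero — an error is detected).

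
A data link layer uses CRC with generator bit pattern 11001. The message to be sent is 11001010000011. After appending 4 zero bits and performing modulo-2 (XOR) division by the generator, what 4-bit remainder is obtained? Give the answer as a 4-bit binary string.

Append 4 zeros: 110010100000110000. Divide by 11001 (XOR where the leading bit is 1):
  pos 0: 11001 XOR 11001 = 00000
  pos 6: 10000 XOR 11001 = 01001
  pos 7: 10010 XOR 11001 = 01011
  pos 8: 10111 XOR 11001 = 01110
  pos 9: 11101 XOR 11001 = 00100
  pos 11: 10000 XOR 11001 = 01001
  pos 12: 10010 XOR 11001 = 01011
  pos 13: 10110 XOR 11001 = 01111
Remainder (last 4 bits) = 1111. This is the CRC / FCS.

1111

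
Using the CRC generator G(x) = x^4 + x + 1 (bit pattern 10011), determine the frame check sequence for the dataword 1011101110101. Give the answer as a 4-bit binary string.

Append 4 zeros: 10111011101010000. Divide by 10011 (XOR where the leading bit is 1):
  pos 0: 10111 XOR 10011 = 00100
  pos 2: 10001 XOR 10011 = 00010
  pos 5: 10110 XOR 10011 = 00101
  pos 7: 10110 XOR 10011 = 00101
  pos 9: 10110 XOR 10011 = 00101
  pos 11: 10100 XOR 10011 = 00111
Remainder (last 4 bits) = 1110. This is the CRC / FCS.

1110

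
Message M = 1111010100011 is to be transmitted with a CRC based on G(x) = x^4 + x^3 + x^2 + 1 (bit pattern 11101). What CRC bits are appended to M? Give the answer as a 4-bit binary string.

Append 4 zeros: 11110101000110000. Divide by 11101 (XOR where the leading bit is 1):
  pos 0: 11110 XOR 11101 = 00011
  pos 3: 11101 XOR 11101 = 00000
  pos 11: 11000 XOR 11101 = 00101
Remainder (last 4 bits) = 1010. This is the CRC / FCS.

1010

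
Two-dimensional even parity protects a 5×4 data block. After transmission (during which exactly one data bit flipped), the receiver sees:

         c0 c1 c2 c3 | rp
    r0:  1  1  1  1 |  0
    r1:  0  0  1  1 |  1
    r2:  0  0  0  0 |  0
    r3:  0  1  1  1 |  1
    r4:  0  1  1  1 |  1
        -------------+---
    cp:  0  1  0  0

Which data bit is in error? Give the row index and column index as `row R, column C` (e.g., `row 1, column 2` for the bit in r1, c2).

Recompute each row's even parity and compare to rp:
  r0: data parity 0, sent rp 0 → ok
  r1: data parity 0, sent rp 1 → mismatch
  r2: data parity 0, sent rp 0 → ok
  r3: data parity 1, sent rp 1 → ok
  r4: data parity 1, sent rp 1 → ok
Recompute each column's even parity and compare to cp:
  c0: data parity 1, sent cp 0 → mismatch
  c1: data parity 1, sent cp 1 → ok
  c2: data parity 0, sent cp 0 → ok
  c3: data parity 0, sent cp 0 → ok
Exactly one row (r1) and one column (c0) fail → the flipped bit is at their intersection.

row 1, column 0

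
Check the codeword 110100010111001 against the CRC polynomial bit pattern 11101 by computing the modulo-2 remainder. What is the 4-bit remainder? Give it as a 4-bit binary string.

Modulo-2 division of 110100010111001 by 11101:
  pos 0: 11010 XOR 11101 = 00111
  pos 2: 11100 XOR 11101 = 00001
  pos 6: 11011 XOR 11101 = 00110
  pos 8: 11010 XOR 11101 = 00111
  pos 10: 11101 XOR 11101 = 00000
Remainder = 0000 (zero — the frame passes the CRC check).

0000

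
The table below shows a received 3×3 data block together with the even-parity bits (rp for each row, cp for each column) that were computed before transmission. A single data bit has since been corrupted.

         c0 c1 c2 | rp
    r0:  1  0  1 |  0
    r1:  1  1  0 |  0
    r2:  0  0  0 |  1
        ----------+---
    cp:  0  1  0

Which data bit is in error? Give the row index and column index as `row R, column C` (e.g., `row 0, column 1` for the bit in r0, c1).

Recompute each row's even parity and compare to rp:
  r0: data parity 0, sent rp 0 → ok
  r1: data parity 0, sent rp 0 → ok
  r2: data parity 0, sent rp 1 → mismatch
Recompute each column's even parity and compare to cp:
  c0: data parity 0, sent cp 0 → ok
  c1: data parity 1, sent cp 1 → ok
  c2: data parity 1, sent cp 0 → mismatch
Exactly one row (r2) and one column (c2) fail → the flipped bit is at their intersection.

row 2, column 2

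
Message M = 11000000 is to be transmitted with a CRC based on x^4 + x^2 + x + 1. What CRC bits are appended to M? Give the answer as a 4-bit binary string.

Append 4 zeros: 110000000000. Divide by 10111 (XOR where the leading bit is 1):
  pos 0: 11000 XOR 10111 = 01111
  pos 1: 11110 XOR 10111 = 01001
  pos 2: 10010 XOR 10111 = 00101
  pos 4: 10100 XOR 10111 = 00011
  pos 7: 11000 XOR 10111 = 01111
Remainder (last 4 bits) = 1111. This is the CRC / FCS.

1111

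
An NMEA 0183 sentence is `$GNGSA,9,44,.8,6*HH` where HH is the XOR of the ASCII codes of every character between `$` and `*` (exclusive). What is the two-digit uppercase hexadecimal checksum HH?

45

XOR the ASCII codes of the payload characters:
  'G' = 0x47 → acc = 0x47
  'N' = 0x4E → acc = 0x09
  'G' = 0x47 → acc = 0x4E
  'S' = 0x53 → acc = 0x1D
  'A' = 0x41 → acc = 0x5C
  ',' = 0x2C → acc = 0x70
  '9' = 0x39 → acc = 0x49
  ',' = 0x2C → acc = 0x65
  '4' = 0x34 → acc = 0x51
  '4' = 0x34 → acc = 0x65
  ',' = 0x2C → acc = 0x49
  '.' = 0x2E → acc = 0x67
  '8' = 0x38 → acc = 0x5F
  ',' = 0x2C → acc = 0x73
  '6' = 0x36 → acc = 0x45
Checksum = 0x45.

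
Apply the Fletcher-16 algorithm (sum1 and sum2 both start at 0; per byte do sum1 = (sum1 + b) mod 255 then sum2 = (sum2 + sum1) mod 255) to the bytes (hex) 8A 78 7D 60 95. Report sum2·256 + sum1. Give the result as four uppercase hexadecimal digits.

6576

Running sums (mod 255):
  after byte 0 (8A): sum1=138, sum2=138
  after byte 1 (78): sum1=3, sum2=141
  after byte 2 (7D): sum1=128, sum2=14
  after byte 3 (60): sum1=224, sum2=238
  after byte 4 (95): sum1=118, sum2=101
Checksum = sum2·256 + sum1 = 101·256 + 118 = 25974 = 0x6576.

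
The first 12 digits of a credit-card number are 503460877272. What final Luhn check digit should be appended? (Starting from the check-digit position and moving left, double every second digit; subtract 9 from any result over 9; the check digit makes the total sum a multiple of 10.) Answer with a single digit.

Partial digits right→left: 2 7 2 7 7 8 0 6 4 3 0 5
Double every second digit counting from the check-digit position (so the 1st, 3rd, 5th, ... of the partial from the right).
  doubled (with −9 where >9): 4 4 5 0 8 0 → sum 21
  kept as-is: 7 7 8 6 3 5 → sum 36
Total = 21 + 36 = 57.
Check digit = (10 − (57 mod 10)) mod 10 = 3.

3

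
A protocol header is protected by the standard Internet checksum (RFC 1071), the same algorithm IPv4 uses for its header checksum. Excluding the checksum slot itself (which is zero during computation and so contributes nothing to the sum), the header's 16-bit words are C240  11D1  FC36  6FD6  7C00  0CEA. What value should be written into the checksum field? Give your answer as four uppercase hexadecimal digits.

One's-complement addition (fold any carry out of bit 15 back into bit 0):
  0xC240 + 0x11D1 = 0x0D411
  0xD411 + 0xFC36 = 0x1D047 → wrap carry → 0xD048
  0xD048 + 0x6FD6 = 0x1401E → wrap carry → 0x401F
  0x401F + 0x7C00 = 0x0BC1F
  0xBC1F + 0x0CEA = 0x0C909
One's-complement sum = 0xC909.
Checksum = ~0xC909 & 0xFFFF = 0x36F6.

36F6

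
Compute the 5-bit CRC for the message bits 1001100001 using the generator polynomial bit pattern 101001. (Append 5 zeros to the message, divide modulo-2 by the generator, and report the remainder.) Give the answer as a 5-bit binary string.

Append 5 zeros: 100110000100000. Divide by 101001 (XOR where the leading bit is 1):
  pos 0: 100110 XOR 101001 = 001111
  pos 2: 111100 XOR 101001 = 010101
  pos 3: 101010 XOR 101001 = 000011
  pos 7: 111000 XOR 101001 = 010001
  pos 8: 100010 XOR 101001 = 001011
Remainder (last 5 bits) = 10110. This is the CRC / FCS.

10110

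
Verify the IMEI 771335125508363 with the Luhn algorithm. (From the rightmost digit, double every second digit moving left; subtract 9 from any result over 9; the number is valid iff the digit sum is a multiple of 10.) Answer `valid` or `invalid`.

valid

From the right, keep odd positions and double even positions (subtract 9 from any doubled value over 9):
  doubled (positions 2,4,...): 3 7 1 4 1 6 5 → sum 27
  kept (positions 1,3,...): 3 3 0 5 1 3 1 7 → sum 23
Total = 50.
50 mod 10 = 0, so the number is valid.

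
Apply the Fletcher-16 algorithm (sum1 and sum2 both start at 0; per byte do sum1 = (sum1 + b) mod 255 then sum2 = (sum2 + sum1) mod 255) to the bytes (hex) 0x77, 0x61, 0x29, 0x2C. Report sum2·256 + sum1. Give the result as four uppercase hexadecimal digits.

802E

Running sums (mod 255):
  after byte 0 (0x77): sum1=119, sum2=119
  after byte 1 (0x61): sum1=216, sum2=80
  after byte 2 (0x29): sum1=2, sum2=82
  after byte 3 (0x2C): sum1=46, sum2=128
Checksum = sum2·256 + sum1 = 128·256 + 46 = 32814 = 0x802E.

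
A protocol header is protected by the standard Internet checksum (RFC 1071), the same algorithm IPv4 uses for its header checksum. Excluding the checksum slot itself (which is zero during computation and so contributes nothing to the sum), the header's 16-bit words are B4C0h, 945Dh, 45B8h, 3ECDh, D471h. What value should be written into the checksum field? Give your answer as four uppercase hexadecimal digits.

One's-complement addition (fold any carry out of bit 15 back into bit 0):
  0xB4C0 + 0x945D = 0x1491D → wrap carry → 0x491E
  0x491E + 0x45B8 = 0x08ED6
  0x8ED6 + 0x3ECD = 0x0CDA3
  0xCDA3 + 0xD471 = 0x1A214 → wrap carry → 0xA215
One's-complement sum = 0xA215.
Checksum = ~0xA215 & 0xFFFF = 0x5DEA.

5DEA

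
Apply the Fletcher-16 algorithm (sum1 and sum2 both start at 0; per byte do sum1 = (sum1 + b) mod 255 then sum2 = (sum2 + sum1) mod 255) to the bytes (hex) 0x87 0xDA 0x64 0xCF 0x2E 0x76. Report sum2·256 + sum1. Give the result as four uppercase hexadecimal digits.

Running sums (mod 255):
  after byte 0 (0x87): sum1=135, sum2=135
  after byte 1 (0xDA): sum1=98, sum2=233
  after byte 2 (0x64): sum1=198, sum2=176
  after byte 3 (0xCF): sum1=150, sum2=71
  after byte 4 (0x2E): sum1=196, sum2=12
  after byte 5 (0x76): sum1=59, sum2=71
Checksum = sum2·256 + sum1 = 71·256 + 59 = 18235 = 0x473B.

473B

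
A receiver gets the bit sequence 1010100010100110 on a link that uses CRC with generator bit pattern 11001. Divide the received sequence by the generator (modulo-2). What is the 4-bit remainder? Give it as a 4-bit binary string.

Modulo-2 division of 1010100010100110 by 11001:
  pos 0: 10101 XOR 11001 = 01100
  pos 1: 11000 XOR 11001 = 00001
  pos 5: 10010 XOR 11001 = 01011
  pos 6: 10111 XOR 11001 = 01110
  pos 7: 11100 XOR 11001 = 00101
  pos 9: 10101 XOR 11001 = 01100
  pos 10: 11001 XOR 11001 = 00000
Remainder = 0000 (zero — the frame passes the CRC check).

0000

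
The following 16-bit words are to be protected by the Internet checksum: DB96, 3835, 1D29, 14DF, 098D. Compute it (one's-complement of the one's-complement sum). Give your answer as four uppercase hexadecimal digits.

One's-complement addition (fold any carry out of bit 15 back into bit 0):
  0xDB96 + 0x3835 = 0x113CB → wrap carry → 0x13CC
  0x13CC + 0x1D29 = 0x030F5
  0x30F5 + 0x14DF = 0x045D4
  0x45D4 + 0x098D = 0x04F61
One's-complement sum = 0x4F61.
Checksum = ~0x4F61 & 0xFFFF = 0xB09E.

B09E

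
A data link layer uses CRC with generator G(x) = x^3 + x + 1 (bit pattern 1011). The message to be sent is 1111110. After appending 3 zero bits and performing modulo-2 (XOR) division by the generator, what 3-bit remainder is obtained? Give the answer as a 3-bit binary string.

Append 3 zeros: 1111110000. Divide by 1011 (XOR where the leading bit is 1):
  pos 0: 1111 XOR 1011 = 0100
  pos 1: 1001 XOR 1011 = 0010
  pos 3: 1010 XOR 1011 = 0001
  pos 6: 1000 XOR 1011 = 0011
Remainder (last 3 bits) = 011. This is the CRC / FCS.

011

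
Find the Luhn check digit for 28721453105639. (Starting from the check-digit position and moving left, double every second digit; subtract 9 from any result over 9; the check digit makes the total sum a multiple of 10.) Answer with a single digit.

Partial digits right→left: 9 3 6 5 0 1 3 5 4 1 2 7 8 2
Double every second digit counting from the check-digit position (so the 1st, 3rd, 5th, ... of the partial from the right).
  doubled (with −9 where >9): 9 3 0 6 8 4 7 → sum 37
  kept as-is: 3 5 1 5 1 7 2 → sum 24
Total = 37 + 24 = 61.
Check digit = (10 − (61 mod 10)) mod 10 = 9.

9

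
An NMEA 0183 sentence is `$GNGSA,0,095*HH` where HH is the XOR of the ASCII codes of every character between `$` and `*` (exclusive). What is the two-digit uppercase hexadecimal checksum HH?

50

XOR the ASCII codes of the payload characters:
  'G' = 0x47 → acc = 0x47
  'N' = 0x4E → acc = 0x09
  'G' = 0x47 → acc = 0x4E
  'S' = 0x53 → acc = 0x1D
  'A' = 0x41 → acc = 0x5C
  ',' = 0x2C → acc = 0x70
  '0' = 0x30 → acc = 0x40
  ',' = 0x2C → acc = 0x6C
  '0' = 0x30 → acc = 0x5C
  '9' = 0x39 → acc = 0x65
  '5' = 0x35 → acc = 0x50
Checksum = 0x50.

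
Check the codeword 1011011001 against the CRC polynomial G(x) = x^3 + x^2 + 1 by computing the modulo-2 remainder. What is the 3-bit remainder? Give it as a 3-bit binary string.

000

Modulo-2 division of 1011011001 by 1101:
  pos 0: 1011 XOR 1101 = 0110
  pos 1: 1100 XOR 1101 = 0001
  pos 4: 1110 XOR 1101 = 0011
  pos 6: 1101 XOR 1101 = 0000
Remainder = 000 (zero — the frame passes the CRC check).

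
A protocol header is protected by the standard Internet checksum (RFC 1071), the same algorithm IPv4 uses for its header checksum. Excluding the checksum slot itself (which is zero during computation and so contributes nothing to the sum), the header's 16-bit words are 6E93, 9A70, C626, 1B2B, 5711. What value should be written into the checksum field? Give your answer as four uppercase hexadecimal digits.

BE98

One's-complement addition (fold any carry out of bit 15 back into bit 0):
  0x6E93 + 0x9A70 = 0x10903 → wrap carry → 0x0904
  0x0904 + 0xC626 = 0x0CF2A
  0xCF2A + 0x1B2B = 0x0EA55
  0xEA55 + 0x5711 = 0x14166 → wrap carry → 0x4167
One's-complement sum = 0x4167.
Checksum = ~0x4167 & 0xFFFF = 0xBE98.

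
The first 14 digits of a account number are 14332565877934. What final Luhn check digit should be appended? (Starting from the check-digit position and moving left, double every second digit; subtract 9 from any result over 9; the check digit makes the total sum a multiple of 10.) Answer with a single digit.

2

Partial digits right→left: 4 3 9 7 7 8 5 6 5 2 3 3 4 1
Double every second digit counting from the check-digit position (so the 1st, 3rd, 5th, ... of the partial from the right).
  doubled (with −9 where >9): 8 9 5 1 1 6 8 → sum 38
  kept as-is: 3 7 8 6 2 3 1 → sum 30
Total = 38 + 30 = 68.
Check digit = (10 − (68 mod 10)) mod 10 = 2.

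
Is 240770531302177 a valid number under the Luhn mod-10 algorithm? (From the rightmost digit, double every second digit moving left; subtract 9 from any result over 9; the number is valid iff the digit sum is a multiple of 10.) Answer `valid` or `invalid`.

From the right, keep odd positions and double even positions (subtract 9 from any doubled value over 9):
  doubled (positions 2,4,...): 5 4 6 6 0 5 8 → sum 34
  kept (positions 1,3,...): 7 1 0 1 5 7 0 2 → sum 23
Total = 57.
57 mod 10 = 7, so the number is invalid.

invalid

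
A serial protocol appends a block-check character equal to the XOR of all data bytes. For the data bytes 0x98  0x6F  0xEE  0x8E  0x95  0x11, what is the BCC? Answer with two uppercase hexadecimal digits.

13

XOR the bytes together:
  start with 0x98
  0x98 ⊕ 0x6F = 0xF7
  0xF7 ⊕ 0xEE = 0x19
  0x19 ⊕ 0x8E = 0x97
  0x97 ⊕ 0x95 = 0x02
  0x02 ⊕ 0x11 = 0x13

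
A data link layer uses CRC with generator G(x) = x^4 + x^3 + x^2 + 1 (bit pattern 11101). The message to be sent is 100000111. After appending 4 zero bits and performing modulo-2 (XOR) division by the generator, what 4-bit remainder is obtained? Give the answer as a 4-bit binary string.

Append 4 zeros: 1000001110000. Divide by 11101 (XOR where the leading bit is 1):
  pos 0: 10000 XOR 11101 = 01101
  pos 1: 11010 XOR 11101 = 00111
  pos 3: 11111 XOR 11101 = 00010
  pos 6: 10100 XOR 11101 = 01001
  pos 7: 10010 XOR 11101 = 01111
  pos 8: 11110 XOR 11101 = 00011
Remainder (last 4 bits) = 0011. This is the CRC / FCS.

0011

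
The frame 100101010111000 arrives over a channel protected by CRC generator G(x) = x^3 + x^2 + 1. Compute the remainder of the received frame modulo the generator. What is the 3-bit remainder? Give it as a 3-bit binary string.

Modulo-2 division of 100101010111000 by 1101:
  pos 0: 1001 XOR 1101 = 0100
  pos 1: 1000 XOR 1101 = 0101
  pos 2: 1011 XOR 1101 = 0110
  pos 3: 1100 XOR 1101 = 0001
  pos 6: 1101 XOR 1101 = 0000
  pos 10: 1100 XOR 1101 = 0001
Remainder = 010 (nonzero — an error is detected).

010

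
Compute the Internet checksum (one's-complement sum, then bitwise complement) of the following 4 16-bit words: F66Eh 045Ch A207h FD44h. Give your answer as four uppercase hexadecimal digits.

65E8

One's-complement addition (fold any carry out of bit 15 back into bit 0):
  0xF66E + 0x045C = 0x0FACA
  0xFACA + 0xA207 = 0x19CD1 → wrap carry → 0x9CD2
  0x9CD2 + 0xFD44 = 0x19A16 → wrap carry → 0x9A17
One's-complement sum = 0x9A17.
Checksum = ~0x9A17 & 0xFFFF = 0x65E8.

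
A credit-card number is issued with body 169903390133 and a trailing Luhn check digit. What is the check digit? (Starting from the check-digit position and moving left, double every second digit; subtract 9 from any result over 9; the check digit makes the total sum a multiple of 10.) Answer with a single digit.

Partial digits right→left: 3 3 1 0 9 3 3 0 9 9 6 1
Double every second digit counting from the check-digit position (so the 1st, 3rd, 5th, ... of the partial from the right).
  doubled (with −9 where >9): 6 2 9 6 9 3 → sum 35
  kept as-is: 3 0 3 0 9 1 → sum 16
Total = 35 + 16 = 51.
Check digit = (10 − (51 mod 10)) mod 10 = 9.

9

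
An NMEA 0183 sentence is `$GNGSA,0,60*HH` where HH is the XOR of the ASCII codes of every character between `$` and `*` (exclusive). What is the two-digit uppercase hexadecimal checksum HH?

XOR the ASCII codes of the payload characters:
  'G' = 0x47 → acc = 0x47
  'N' = 0x4E → acc = 0x09
  'G' = 0x47 → acc = 0x4E
  'S' = 0x53 → acc = 0x1D
  'A' = 0x41 → acc = 0x5C
  ',' = 0x2C → acc = 0x70
  '0' = 0x30 → acc = 0x40
  ',' = 0x2C → acc = 0x6C
  '6' = 0x36 → acc = 0x5A
  '0' = 0x30 → acc = 0x6A
Checksum = 0x6A.

6A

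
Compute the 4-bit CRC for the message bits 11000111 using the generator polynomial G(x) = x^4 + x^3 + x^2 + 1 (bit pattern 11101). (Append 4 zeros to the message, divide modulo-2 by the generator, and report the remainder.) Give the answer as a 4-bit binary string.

Append 4 zeros: 110001110000. Divide by 11101 (XOR where the leading bit is 1):
  pos 0: 11000 XOR 11101 = 00101
  pos 2: 10111 XOR 11101 = 01010
  pos 3: 10101 XOR 11101 = 01000
  pos 4: 10000 XOR 11101 = 01101
  pos 5: 11010 XOR 11101 = 00111
  pos 7: 11100 XOR 11101 = 00001
Remainder (last 4 bits) = 0001. This is the CRC / FCS.

0001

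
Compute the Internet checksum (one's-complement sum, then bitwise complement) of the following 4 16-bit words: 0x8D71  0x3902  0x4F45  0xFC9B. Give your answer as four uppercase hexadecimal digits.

EDAA

One's-complement addition (fold any carry out of bit 15 back into bit 0):
  0x8D71 + 0x3902 = 0x0C673
  0xC673 + 0x4F45 = 0x115B8 → wrap carry → 0x15B9
  0x15B9 + 0xFC9B = 0x11254 → wrap carry → 0x1255
One's-complement sum = 0x1255.
Checksum = ~0x1255 & 0xFFFF = 0xEDAA.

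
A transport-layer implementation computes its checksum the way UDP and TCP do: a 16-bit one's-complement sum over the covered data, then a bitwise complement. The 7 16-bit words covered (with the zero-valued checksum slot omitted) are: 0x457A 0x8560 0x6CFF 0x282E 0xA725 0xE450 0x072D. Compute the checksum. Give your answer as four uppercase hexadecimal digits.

0D54

One's-complement addition (fold any carry out of bit 15 back into bit 0):
  0x457A + 0x8560 = 0x0CADA
  0xCADA + 0x6CFF = 0x137D9 → wrap carry → 0x37DA
  0x37DA + 0x282E = 0x06008
  0x6008 + 0xA725 = 0x1072D → wrap carry → 0x072E
  0x072E + 0xE450 = 0x0EB7E
  0xEB7E + 0x072D = 0x0F2AB
One's-complement sum = 0xF2AB.
Checksum = ~0xF2AB & 0xFFFF = 0x0D54.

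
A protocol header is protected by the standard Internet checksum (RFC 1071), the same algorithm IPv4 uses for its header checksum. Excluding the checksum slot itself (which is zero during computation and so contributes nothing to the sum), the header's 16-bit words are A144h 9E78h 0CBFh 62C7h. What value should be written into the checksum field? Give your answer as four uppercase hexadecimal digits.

50BC

One's-complement addition (fold any carry out of bit 15 back into bit 0):
  0xA144 + 0x9E78 = 0x13FBC → wrap carry → 0x3FBD
  0x3FBD + 0x0CBF = 0x04C7C
  0x4C7C + 0x62C7 = 0x0AF43
One's-complement sum = 0xAF43.
Checksum = ~0xAF43 & 0xFFFF = 0x50BC.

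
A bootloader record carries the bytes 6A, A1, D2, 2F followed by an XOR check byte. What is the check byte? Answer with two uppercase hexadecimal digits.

XOR the bytes together:
  start with 0x6A
  0x6A ⊕ 0xA1 = 0xCB
  0xCB ⊕ 0xD2 = 0x19
  0x19 ⊕ 0x2F = 0x36

36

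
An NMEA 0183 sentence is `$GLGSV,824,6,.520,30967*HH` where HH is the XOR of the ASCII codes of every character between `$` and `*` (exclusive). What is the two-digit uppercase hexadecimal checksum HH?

XOR the ASCII codes of the payload characters:
  'G' = 0x47 → acc = 0x47
  'L' = 0x4C → acc = 0x0B
  'G' = 0x47 → acc = 0x4C
  'S' = 0x53 → acc = 0x1F
  'V' = 0x56 → acc = 0x49
  ',' = 0x2C → acc = 0x65
  '8' = 0x38 → acc = 0x5D
  '2' = 0x32 → acc = 0x6F
  '4' = 0x34 → acc = 0x5B
  ',' = 0x2C → acc = 0x77
  '6' = 0x36 → acc = 0x41
  ',' = 0x2C → acc = 0x6D
  '.' = 0x2E → acc = 0x43
  '5' = 0x35 → acc = 0x76
  '2' = 0x32 → acc = 0x44
  '0' = 0x30 → acc = 0x74
  ',' = 0x2C → acc = 0x58
  '3' = 0x33 → acc = 0x6B
  '0' = 0x30 → acc = 0x5B
  '9' = 0x39 → acc = 0x62
  '6' = 0x36 → acc = 0x54
  '7' = 0x37 → acc = 0x63
Checksum = 0x63.

63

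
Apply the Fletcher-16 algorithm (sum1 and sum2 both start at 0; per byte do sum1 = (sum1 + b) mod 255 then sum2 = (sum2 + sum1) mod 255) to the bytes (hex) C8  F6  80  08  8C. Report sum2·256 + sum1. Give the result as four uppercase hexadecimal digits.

E5D4

Running sums (mod 255):
  after byte 0 (C8): sum1=200, sum2=200
  after byte 1 (F6): sum1=191, sum2=136
  after byte 2 (80): sum1=64, sum2=200
  after byte 3 (08): sum1=72, sum2=17
  after byte 4 (8C): sum1=212, sum2=229
Checksum = sum2·256 + sum1 = 229·256 + 212 = 58836 = 0xE5D4.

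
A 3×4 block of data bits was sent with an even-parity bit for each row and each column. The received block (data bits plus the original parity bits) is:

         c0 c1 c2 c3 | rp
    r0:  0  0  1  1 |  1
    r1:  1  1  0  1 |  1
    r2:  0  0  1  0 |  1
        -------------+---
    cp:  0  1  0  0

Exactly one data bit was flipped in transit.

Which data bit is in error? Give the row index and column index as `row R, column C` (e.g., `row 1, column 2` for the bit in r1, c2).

row 0, column 0

Recompute each row's even parity and compare to rp:
  r0: data parity 0, sent rp 1 → mismatch
  r1: data parity 1, sent rp 1 → ok
  r2: data parity 1, sent rp 1 → ok
Recompute each column's even parity and compare to cp:
  c0: data parity 1, sent cp 0 → mismatch
  c1: data parity 1, sent cp 1 → ok
  c2: data parity 0, sent cp 0 → ok
  c3: data parity 0, sent cp 0 → ok
Exactly one row (r0) and one column (c0) fail → the flipped bit is at their intersection.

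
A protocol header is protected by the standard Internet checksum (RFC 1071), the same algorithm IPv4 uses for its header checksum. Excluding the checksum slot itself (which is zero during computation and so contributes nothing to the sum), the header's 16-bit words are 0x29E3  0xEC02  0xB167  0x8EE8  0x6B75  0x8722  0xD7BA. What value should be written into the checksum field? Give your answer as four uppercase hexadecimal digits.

DF76

One's-complement addition (fold any carry out of bit 15 back into bit 0):
  0x29E3 + 0xEC02 = 0x115E5 → wrap carry → 0x15E6
  0x15E6 + 0xB167 = 0x0C74D
  0xC74D + 0x8EE8 = 0x15635 → wrap carry → 0x5636
  0x5636 + 0x6B75 = 0x0C1AB
  0xC1AB + 0x8722 = 0x148CD → wrap carry → 0x48CE
  0x48CE + 0xD7BA = 0x12088 → wrap carry → 0x2089
One's-complement sum = 0x2089.
Checksum = ~0x2089 & 0xFFFF = 0xDF76.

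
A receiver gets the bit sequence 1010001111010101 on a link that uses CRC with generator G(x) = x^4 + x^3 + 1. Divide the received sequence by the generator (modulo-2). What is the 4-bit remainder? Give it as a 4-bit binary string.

1000

Modulo-2 division of 1010001111010101 by 11001:
  pos 0: 10100 XOR 11001 = 01101
  pos 1: 11010 XOR 11001 = 00011
  pos 4: 11111 XOR 11001 = 00110
  pos 6: 11010 XOR 11001 = 00011
  pos 9: 11101 XOR 11001 = 00100
  pos 11: 10001 XOR 11001 = 01000
Remainder = 1000 (nonzero — an error is detected).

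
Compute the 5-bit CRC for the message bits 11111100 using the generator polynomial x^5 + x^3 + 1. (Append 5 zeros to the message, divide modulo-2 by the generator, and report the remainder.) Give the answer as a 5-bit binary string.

Append 5 zeros: 1111110000000. Divide by 101001 (XOR where the leading bit is 1):
  pos 0: 111111 XOR 101001 = 010110
  pos 1: 101100 XOR 101001 = 000101
  pos 4: 101000 XOR 101001 = 000001
Remainder (last 5 bits) = 01000. This is the CRC / FCS.

01000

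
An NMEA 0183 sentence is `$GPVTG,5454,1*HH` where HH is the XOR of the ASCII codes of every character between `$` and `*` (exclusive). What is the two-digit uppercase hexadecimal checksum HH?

63

XOR the ASCII codes of the payload characters:
  'G' = 0x47 → acc = 0x47
  'P' = 0x50 → acc = 0x17
  'V' = 0x56 → acc = 0x41
  'T' = 0x54 → acc = 0x15
  'G' = 0x47 → acc = 0x52
  ',' = 0x2C → acc = 0x7E
  '5' = 0x35 → acc = 0x4B
  '4' = 0x34 → acc = 0x7F
  '5' = 0x35 → acc = 0x4A
  '4' = 0x34 → acc = 0x7E
  ',' = 0x2C → acc = 0x52
  '1' = 0x31 → acc = 0x63
Checksum = 0x63.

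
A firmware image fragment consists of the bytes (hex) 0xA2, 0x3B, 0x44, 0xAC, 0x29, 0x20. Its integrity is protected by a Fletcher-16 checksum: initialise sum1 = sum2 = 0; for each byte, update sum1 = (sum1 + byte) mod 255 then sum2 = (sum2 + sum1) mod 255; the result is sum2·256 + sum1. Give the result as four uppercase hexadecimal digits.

Running sums (mod 255):
  after byte 0 (0xA2): sum1=162, sum2=162
  after byte 1 (0x3B): sum1=221, sum2=128
  after byte 2 (0x44): sum1=34, sum2=162
  after byte 3 (0xAC): sum1=206, sum2=113
  after byte 4 (0x29): sum1=247, sum2=105
  after byte 5 (0x20): sum1=24, sum2=129
Checksum = sum2·256 + sum1 = 129·256 + 24 = 33048 = 0x8118.

8118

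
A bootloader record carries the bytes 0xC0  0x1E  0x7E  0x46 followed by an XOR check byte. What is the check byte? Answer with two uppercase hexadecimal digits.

XOR the bytes together:
  start with 0xC0
  0xC0 ⊕ 0x1E = 0xDE
  0xDE ⊕ 0x7E = 0xA0
  0xA0 ⊕ 0x46 = 0xE6

E6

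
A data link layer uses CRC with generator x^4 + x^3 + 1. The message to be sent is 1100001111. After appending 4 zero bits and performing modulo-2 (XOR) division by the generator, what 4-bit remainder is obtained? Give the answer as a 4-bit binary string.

1111

Append 4 zeros: 11000011110000. Divide by 11001 (XOR where the leading bit is 1):
  pos 0: 11000 XOR 11001 = 00001
  pos 4: 10111 XOR 11001 = 01110
  pos 5: 11101 XOR 11001 = 00100
  pos 7: 10000 XOR 11001 = 01001
  pos 8: 10010 XOR 11001 = 01011
  pos 9: 10110 XOR 11001 = 01111
Remainder (last 4 bits) = 1111. This is the CRC / FCS.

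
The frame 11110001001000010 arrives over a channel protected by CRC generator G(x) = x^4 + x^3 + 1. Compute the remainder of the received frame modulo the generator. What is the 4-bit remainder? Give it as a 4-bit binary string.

0001

Modulo-2 division of 11110001001000010 by 11001:
  pos 0: 11110 XOR 11001 = 00111
  pos 2: 11100 XOR 11001 = 00101
  pos 4: 10110 XOR 11001 = 01111
  pos 5: 11110 XOR 11001 = 00111
  pos 7: 11110 XOR 11001 = 00111
  pos 9: 11100 XOR 11001 = 00101
  pos 11: 10101 XOR 11001 = 01100
  pos 12: 11000 XOR 11001 = 00001
Remainder = 0001 (nonzero — an error is detected).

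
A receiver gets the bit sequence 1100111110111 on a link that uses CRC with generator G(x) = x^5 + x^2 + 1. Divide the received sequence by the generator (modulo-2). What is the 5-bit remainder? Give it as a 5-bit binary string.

01000

Modulo-2 division of 1100111110111 by 100101:
  pos 0: 110011 XOR 100101 = 010110
  pos 1: 101101 XOR 100101 = 001000
  pos 3: 100011 XOR 100101 = 000110
  pos 6: 110011 XOR 100101 = 010110
  pos 7: 101101 XOR 100101 = 001000
Remainder = 01000 (nonzero — an error is detected).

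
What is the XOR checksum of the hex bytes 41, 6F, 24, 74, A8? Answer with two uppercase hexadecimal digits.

XOR the bytes together:
  start with 0x41
  0x41 ⊕ 0x6F = 0x2E
  0x2E ⊕ 0x24 = 0x0A
  0x0A ⊕ 0x74 = 0x7E
  0x7E ⊕ 0xA8 = 0xD6

D6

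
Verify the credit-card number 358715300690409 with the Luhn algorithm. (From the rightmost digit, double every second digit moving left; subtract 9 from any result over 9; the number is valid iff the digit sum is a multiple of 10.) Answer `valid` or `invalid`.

From the right, keep odd positions and double even positions (subtract 9 from any doubled value over 9):
  doubled (positions 2,4,...): 0 0 3 0 1 5 1 → sum 10
  kept (positions 1,3,...): 9 4 9 0 3 1 8 3 → sum 37
Total = 47.
47 mod 10 = 7, so the number is invalid.

invalid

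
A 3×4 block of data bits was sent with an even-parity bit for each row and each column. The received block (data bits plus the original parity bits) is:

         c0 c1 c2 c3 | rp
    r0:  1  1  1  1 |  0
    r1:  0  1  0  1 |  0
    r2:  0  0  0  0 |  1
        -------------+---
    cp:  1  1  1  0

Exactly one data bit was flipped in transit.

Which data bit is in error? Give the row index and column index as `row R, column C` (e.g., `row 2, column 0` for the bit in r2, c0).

Recompute each row's even parity and compare to rp:
  r0: data parity 0, sent rp 0 → ok
  r1: data parity 0, sent rp 0 → ok
  r2: data parity 0, sent rp 1 → mismatch
Recompute each column's even parity and compare to cp:
  c0: data parity 1, sent cp 1 → ok
  c1: data parity 0, sent cp 1 → mismatch
  c2: data parity 1, sent cp 1 → ok
  c3: data parity 0, sent cp 0 → ok
Exactly one row (r2) and one column (c1) fail → the flipped bit is at their intersection.

row 2, column 1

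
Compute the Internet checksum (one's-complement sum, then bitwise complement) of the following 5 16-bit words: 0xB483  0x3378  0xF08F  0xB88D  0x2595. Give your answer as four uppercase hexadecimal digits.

4951

One's-complement addition (fold any carry out of bit 15 back into bit 0):
  0xB483 + 0x3378 = 0x0E7FB
  0xE7FB + 0xF08F = 0x1D88A → wrap carry → 0xD88B
  0xD88B + 0xB88D = 0x19118 → wrap carry → 0x9119
  0x9119 + 0x2595 = 0x0B6AE
One's-complement sum = 0xB6AE.
Checksum = ~0xB6AE & 0xFFFF = 0x4951.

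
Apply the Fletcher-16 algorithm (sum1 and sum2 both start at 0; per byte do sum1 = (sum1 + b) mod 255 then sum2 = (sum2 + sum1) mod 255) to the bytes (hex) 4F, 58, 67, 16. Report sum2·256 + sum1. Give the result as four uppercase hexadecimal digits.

Running sums (mod 255):
  after byte 0 (4F): sum1=79, sum2=79
  after byte 1 (58): sum1=167, sum2=246
  after byte 2 (67): sum1=15, sum2=6
  after byte 3 (16): sum1=37, sum2=43
Checksum = sum2·256 + sum1 = 43·256 + 37 = 11045 = 0x2B25.

2B25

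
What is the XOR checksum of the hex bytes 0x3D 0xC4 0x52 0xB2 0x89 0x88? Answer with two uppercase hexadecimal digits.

XOR the bytes together:
  start with 0x3D
  0x3D ⊕ 0xC4 = 0xF9
  0xF9 ⊕ 0x52 = 0xAB
  0xAB ⊕ 0xB2 = 0x19
  0x19 ⊕ 0x89 = 0x90
  0x90 ⊕ 0x88 = 0x18

18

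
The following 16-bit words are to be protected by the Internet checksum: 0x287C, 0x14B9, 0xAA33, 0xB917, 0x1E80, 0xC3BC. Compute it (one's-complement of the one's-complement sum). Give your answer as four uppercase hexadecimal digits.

One's-complement addition (fold any carry out of bit 15 back into bit 0):
  0x287C + 0x14B9 = 0x03D35
  0x3D35 + 0xAA33 = 0x0E768
  0xE768 + 0xB917 = 0x1A07F → wrap carry → 0xA080
  0xA080 + 0x1E80 = 0x0BF00
  0xBF00 + 0xC3BC = 0x182BC → wrap carry → 0x82BD
One's-complement sum = 0x82BD.
Checksum = ~0x82BD & 0xFFFF = 0x7D42.

7D42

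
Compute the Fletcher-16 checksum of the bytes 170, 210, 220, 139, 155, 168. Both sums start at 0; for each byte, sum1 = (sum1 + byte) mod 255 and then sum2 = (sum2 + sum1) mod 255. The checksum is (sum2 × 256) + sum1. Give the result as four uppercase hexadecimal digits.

142A

Running sums (mod 255):
  after byte 0 (170): sum1=170, sum2=170
  after byte 1 (210): sum1=125, sum2=40
  after byte 2 (220): sum1=90, sum2=130
  after byte 3 (139): sum1=229, sum2=104
  after byte 4 (155): sum1=129, sum2=233
  after byte 5 (168): sum1=42, sum2=20
Checksum = sum2·256 + sum1 = 20·256 + 42 = 5162 = 0x142A.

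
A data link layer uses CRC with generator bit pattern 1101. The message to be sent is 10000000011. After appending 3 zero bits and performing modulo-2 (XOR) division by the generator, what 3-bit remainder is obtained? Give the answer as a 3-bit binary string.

100

Append 3 zeros: 10000000011000. Divide by 1101 (XOR where the leading bit is 1):
  pos 0: 1000 XOR 1101 = 0101
  pos 1: 1010 XOR 1101 = 0111
  pos 2: 1110 XOR 1101 = 0011
  pos 4: 1100 XOR 1101 = 0001
  pos 7: 1011 XOR 1101 = 0110
  pos 8: 1100 XOR 1101 = 0001
Remainder (last 3 bits) = 100. This is the CRC / FCS.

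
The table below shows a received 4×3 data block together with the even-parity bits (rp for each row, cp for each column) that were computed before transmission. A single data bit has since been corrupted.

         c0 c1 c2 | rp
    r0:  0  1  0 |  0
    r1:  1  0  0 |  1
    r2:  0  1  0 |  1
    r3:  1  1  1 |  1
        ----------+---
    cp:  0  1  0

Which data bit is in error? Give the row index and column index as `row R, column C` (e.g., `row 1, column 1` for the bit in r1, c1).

Recompute each row's even parity and compare to rp:
  r0: data parity 1, sent rp 0 → mismatch
  r1: data parity 1, sent rp 1 → ok
  r2: data parity 1, sent rp 1 → ok
  r3: data parity 1, sent rp 1 → ok
Recompute each column's even parity and compare to cp:
  c0: data parity 0, sent cp 0 → ok
  c1: data parity 1, sent cp 1 → ok
  c2: data parity 1, sent cp 0 → mismatch
Exactly one row (r0) and one column (c2) fail → the flipped bit is at their intersection.

row 0, column 2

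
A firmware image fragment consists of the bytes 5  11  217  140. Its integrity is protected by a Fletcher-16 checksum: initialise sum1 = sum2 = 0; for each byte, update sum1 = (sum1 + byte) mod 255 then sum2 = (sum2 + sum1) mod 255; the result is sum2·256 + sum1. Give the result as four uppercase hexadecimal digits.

Running sums (mod 255):
  after byte 0 (5): sum1=5, sum2=5
  after byte 1 (11): sum1=16, sum2=21
  after byte 2 (217): sum1=233, sum2=254
  after byte 3 (140): sum1=118, sum2=117
Checksum = sum2·256 + sum1 = 117·256 + 118 = 30070 = 0x7576.

7576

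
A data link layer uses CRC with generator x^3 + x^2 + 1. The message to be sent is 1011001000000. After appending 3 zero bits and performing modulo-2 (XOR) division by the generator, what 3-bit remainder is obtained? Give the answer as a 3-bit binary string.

Append 3 zeros: 1011001000000000. Divide by 1101 (XOR where the leading bit is 1):
  pos 0: 1011 XOR 1101 = 0110
  pos 1: 1100 XOR 1101 = 0001
  pos 4: 1010 XOR 1101 = 0111
  pos 5: 1110 XOR 1101 = 0011
  pos 7: 1100 XOR 1101 = 0001
  pos 10: 1000 XOR 1101 = 0101
  pos 11: 1010 XOR 1101 = 0111
  pos 12: 1110 XOR 1101 = 0011
Remainder (last 3 bits) = 011. This is the CRC / FCS.

011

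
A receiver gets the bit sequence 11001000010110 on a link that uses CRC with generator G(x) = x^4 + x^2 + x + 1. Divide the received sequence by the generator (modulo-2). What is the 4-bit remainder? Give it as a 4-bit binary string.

Modulo-2 division of 11001000010110 by 10111:
  pos 0: 11001 XOR 10111 = 01110
  pos 1: 11100 XOR 10111 = 01011
  pos 2: 10110 XOR 10111 = 00001
  pos 6: 10010 XOR 10111 = 00101
  pos 8: 10111 XOR 10111 = 00000
Remainder = 0000 (zero — the frame passes the CRC check).

0000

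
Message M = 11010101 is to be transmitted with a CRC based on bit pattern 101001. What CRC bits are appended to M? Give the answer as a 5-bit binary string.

Append 5 zeros: 1101010100000. Divide by 101001 (XOR where the leading bit is 1):
  pos 0: 110101 XOR 101001 = 011100
  pos 1: 111000 XOR 101001 = 010001
  pos 2: 100011 XOR 101001 = 001010
  pos 4: 101000 XOR 101001 = 000001
Remainder (last 5 bits) = 01000. This is the CRC / FCS.

01000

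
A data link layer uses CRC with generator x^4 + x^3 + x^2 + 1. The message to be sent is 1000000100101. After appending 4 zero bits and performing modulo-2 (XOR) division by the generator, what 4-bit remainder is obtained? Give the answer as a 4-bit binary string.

0011

Append 4 zeros: 10000001001010000. Divide by 11101 (XOR where the leading bit is 1):
  pos 0: 10000 XOR 11101 = 01101
  pos 1: 11010 XOR 11101 = 00111
  pos 3: 11101 XOR 11101 = 00000
  pos 10: 10100 XOR 11101 = 01001
  pos 11: 10010 XOR 11101 = 01111
  pos 12: 11110 XOR 11101 = 00011
Remainder (last 4 bits) = 0011. This is the CRC / FCS.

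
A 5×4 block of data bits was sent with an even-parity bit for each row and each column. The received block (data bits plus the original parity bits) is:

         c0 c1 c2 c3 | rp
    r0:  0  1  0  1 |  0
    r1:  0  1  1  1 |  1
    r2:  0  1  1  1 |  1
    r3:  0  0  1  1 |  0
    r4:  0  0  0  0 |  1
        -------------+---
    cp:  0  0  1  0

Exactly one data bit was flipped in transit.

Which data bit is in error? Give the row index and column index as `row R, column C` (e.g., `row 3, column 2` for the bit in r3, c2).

Recompute each row's even parity and compare to rp:
  r0: data parity 0, sent rp 0 → ok
  r1: data parity 1, sent rp 1 → ok
  r2: data parity 1, sent rp 1 → ok
  r3: data parity 0, sent rp 0 → ok
  r4: data parity 0, sent rp 1 → mismatch
Recompute each column's even parity and compare to cp:
  c0: data parity 0, sent cp 0 → ok
  c1: data parity 1, sent cp 0 → mismatch
  c2: data parity 1, sent cp 1 → ok
  c3: data parity 0, sent cp 0 → ok
Exactly one row (r4) and one column (c1) fail → the flipped bit is at their intersection.

row 4, column 1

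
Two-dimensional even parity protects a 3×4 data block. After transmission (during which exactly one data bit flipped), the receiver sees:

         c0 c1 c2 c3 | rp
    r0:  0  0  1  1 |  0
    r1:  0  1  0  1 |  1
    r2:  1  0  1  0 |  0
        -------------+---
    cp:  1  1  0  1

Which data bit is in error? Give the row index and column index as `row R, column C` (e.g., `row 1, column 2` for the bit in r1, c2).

row 1, column 3

Recompute each row's even parity and compare to rp:
  r0: data parity 0, sent rp 0 → ok
  r1: data parity 0, sent rp 1 → mismatch
  r2: data parity 0, sent rp 0 → ok
Recompute each column's even parity and compare to cp:
  c0: data parity 1, sent cp 1 → ok
  c1: data parity 1, sent cp 1 → ok
  c2: data parity 0, sent cp 0 → ok
  c3: data parity 0, sent cp 1 → mismatch
Exactly one row (r1) and one column (c3) fail → the flipped bit is at their intersection.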